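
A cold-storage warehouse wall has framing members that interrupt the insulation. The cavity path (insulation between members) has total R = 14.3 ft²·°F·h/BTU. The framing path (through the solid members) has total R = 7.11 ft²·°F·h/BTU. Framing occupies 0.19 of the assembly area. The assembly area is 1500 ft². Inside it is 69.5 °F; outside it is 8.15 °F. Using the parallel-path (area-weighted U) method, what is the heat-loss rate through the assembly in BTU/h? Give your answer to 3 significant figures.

7670 BTU/h

U_eff = 0.81/14.3 + 0.19/7.11 = 0.05664 + 0.02672 = 0.08337
R_eff = 1/U_eff = 12 ft²·°F·h/BTU
Q = 1500 × (69.5 − 8.15) / 12 = 7672 BTU/h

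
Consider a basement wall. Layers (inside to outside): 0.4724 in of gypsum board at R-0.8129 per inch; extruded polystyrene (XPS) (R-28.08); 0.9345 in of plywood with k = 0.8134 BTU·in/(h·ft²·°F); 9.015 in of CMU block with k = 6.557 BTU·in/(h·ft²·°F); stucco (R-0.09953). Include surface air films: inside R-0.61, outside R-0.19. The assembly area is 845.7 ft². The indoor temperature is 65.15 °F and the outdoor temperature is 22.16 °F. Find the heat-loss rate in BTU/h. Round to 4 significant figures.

0.4724 × 0.8129 = 0.38401
0.9345/0.8134 = 1.1489
9.015/6.557 = 1.3749
R_total = 0.61 + 0.38401 + 28.08 + 1.1489 + 1.3749 + 0.09953 + 0.19 = 31.887 ft²·°F·h/BTU
Q = A·ΔT/R = 845.7 × (65.15 − 22.16) / 31.887 = 1140.2 BTU/h

1140 BTU/h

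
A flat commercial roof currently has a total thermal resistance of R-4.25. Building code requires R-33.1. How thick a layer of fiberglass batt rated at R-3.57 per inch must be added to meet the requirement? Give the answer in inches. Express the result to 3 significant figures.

8.08 in

ΔR = 33.1 − 4.25 = 28.85 ft²·°F·h/BTU
L = ΔR / (R/in) = 28.85/3.57 = 8.081 in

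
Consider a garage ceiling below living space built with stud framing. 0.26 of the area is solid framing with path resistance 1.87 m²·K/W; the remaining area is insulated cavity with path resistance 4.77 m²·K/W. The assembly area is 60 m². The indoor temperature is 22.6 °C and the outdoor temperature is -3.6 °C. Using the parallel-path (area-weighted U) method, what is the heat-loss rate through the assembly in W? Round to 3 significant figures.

U_eff = 0.74/4.77 + 0.26/1.87 = 0.1551 + 0.139 = 0.2942
R_eff = 1/U_eff = 3.399 m²·K/W
Q = 60 × (22.6 − (-3.6)) / 3.399 = 462.4 W

462 W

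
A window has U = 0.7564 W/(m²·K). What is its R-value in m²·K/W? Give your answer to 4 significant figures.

R = 1/U = 1/0.7564 = 1.3221

1.322 m²·K/W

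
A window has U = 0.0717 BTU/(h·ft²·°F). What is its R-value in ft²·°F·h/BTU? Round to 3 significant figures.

R = 1/U = 1/0.0717 = 13.95

13.9 ft²·°F·h/BTU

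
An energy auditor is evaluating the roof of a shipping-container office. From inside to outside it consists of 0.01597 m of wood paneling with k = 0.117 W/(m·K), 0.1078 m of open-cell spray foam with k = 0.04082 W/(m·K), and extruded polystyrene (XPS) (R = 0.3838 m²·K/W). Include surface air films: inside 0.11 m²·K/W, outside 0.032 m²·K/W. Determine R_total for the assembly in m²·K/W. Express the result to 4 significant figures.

0.01597/0.117 = 0.1365
0.1078/0.04082 = 2.6409
R_total = 0.11 + 0.1365 + 2.6409 + 0.3838 + 0.032 = 3.3032 m²·K/W

3.303 m²·K/W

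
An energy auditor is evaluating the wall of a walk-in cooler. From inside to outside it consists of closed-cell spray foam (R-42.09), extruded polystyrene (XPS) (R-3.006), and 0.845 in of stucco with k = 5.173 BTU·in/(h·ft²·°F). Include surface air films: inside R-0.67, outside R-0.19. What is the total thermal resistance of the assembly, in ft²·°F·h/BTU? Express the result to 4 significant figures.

46.12 ft²·°F·h/BTU

0.845/5.173 = 0.16335
R_total = 0.67 + 42.09 + 3.006 + 0.16335 + 0.19 = 46.119 ft²·°F·h/BTU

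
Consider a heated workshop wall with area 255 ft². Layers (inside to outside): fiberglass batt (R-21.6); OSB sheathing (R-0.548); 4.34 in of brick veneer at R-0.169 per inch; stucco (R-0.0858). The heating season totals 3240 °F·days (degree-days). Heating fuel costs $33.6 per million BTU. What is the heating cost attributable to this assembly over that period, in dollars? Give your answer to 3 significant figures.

4.34 × 0.169 = 0.7335
R_total = 21.6 + 0.548 + 0.7335 + 0.0858 = 22.97 ft²·°F·h/BTU
E = A × HDD × 24 / R = 255 × 3240 × 24 / 22.97 = 863400 BTU
Cost = 863400/10⁶ × 33.6 = $29.01

29.0 dollars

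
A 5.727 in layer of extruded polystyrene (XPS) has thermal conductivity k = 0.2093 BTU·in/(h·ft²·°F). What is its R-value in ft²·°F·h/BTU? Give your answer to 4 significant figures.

R = L/k = 5.727/0.2093 = 27.363 ft²·°F·h/BTU

27.36 ft²·°F·h/BTU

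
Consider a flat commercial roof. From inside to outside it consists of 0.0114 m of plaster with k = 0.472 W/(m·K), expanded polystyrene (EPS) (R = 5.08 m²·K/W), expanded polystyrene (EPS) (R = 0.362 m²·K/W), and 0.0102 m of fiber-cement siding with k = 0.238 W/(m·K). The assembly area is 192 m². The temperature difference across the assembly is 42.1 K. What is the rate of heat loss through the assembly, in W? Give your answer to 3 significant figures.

1470 W

0.0114/0.472 = 0.02415
0.0102/0.238 = 0.04286
R_total = 0.02415 + 5.08 + 0.362 + 0.04286 = 5.509 m²·K/W
Q = A·ΔT/R = 192 × 42.1 / 5.509 = 1467 W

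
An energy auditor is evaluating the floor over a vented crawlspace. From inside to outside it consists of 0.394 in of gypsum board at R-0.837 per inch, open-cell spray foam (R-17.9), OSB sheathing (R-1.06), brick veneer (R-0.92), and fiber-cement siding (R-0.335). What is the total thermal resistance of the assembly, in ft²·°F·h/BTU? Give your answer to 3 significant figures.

20.5 ft²·°F·h/BTU

0.394 × 0.837 = 0.3298
R_total = 0.3298 + 17.9 + 1.06 + 0.92 + 0.335 = 20.54 ft²·°F·h/BTU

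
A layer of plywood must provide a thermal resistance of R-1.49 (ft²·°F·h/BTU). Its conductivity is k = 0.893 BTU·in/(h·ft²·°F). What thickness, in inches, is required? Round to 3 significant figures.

1.33 in

L = R × k = 1.49 × 0.893 = 1.331 in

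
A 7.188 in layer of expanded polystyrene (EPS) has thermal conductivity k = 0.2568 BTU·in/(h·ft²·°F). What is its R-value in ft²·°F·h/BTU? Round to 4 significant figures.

R = L/k = 7.188/0.2568 = 27.991 ft²·°F·h/BTU

27.99 ft²·°F·h/BTU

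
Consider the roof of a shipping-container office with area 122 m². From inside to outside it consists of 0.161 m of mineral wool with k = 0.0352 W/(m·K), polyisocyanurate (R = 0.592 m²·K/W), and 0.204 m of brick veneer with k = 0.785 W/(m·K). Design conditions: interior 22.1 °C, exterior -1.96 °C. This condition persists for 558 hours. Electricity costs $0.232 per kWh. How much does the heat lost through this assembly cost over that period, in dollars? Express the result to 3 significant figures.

70.0 dollars

0.161/0.0352 = 4.574
0.204/0.785 = 0.2599
R_total = 4.574 + 0.592 + 0.2599 = 5.426 m²·K/W
Q = 122 × (22.1 − (-1.96)) / 5.426 = 541 W
E = 541 W × 558 h / 1000 = 301.9 kWh
Cost = 301.9 × 0.232 = $70.04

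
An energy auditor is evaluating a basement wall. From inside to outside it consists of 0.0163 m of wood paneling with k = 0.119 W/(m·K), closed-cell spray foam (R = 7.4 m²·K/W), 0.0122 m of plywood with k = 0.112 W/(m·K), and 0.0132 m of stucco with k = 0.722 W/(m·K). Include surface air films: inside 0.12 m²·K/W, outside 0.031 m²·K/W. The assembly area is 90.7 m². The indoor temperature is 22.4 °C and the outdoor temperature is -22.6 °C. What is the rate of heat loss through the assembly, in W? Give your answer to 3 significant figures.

0.0163/0.119 = 0.137
0.0122/0.112 = 0.1089
0.0132/0.722 = 0.01828
R_total = 0.12 + 0.137 + 7.4 + 0.1089 + 0.01828 + 0.031 = 7.815 m²·K/W
Q = A·ΔT/R = 90.7 × (22.4 − (-22.6)) / 7.815 = 522.3 W

522 W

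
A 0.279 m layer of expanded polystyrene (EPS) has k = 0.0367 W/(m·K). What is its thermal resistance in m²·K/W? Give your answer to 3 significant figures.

7.60 m²·K/W

R = L/k = 0.279/0.0367 = 7.602 m²·K/W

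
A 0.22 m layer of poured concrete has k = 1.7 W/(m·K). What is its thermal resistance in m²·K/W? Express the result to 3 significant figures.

0.129 m²·K/W

R = L/k = 0.22/1.7 = 0.1294 m²·K/W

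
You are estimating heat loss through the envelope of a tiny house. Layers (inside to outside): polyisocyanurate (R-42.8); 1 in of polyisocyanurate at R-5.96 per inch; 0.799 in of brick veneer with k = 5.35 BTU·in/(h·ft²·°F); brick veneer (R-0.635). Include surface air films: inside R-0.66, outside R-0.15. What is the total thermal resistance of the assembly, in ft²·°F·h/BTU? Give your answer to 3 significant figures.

50.4 ft²·°F·h/BTU

1 × 5.96 = 5.96
0.799/5.35 = 0.1493
R_total = 0.66 + 42.8 + 5.96 + 0.1493 + 0.635 + 0.15 = 50.35 ft²·°F·h/BTU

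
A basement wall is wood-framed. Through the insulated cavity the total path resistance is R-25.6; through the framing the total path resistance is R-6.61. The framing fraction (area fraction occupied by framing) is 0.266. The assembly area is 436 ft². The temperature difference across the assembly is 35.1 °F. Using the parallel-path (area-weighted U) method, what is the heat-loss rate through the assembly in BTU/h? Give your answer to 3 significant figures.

U_eff = 0.734/25.6 + 0.266/6.61 = 0.02867 + 0.04024 = 0.06891
R_eff = 1/U_eff = 14.51 ft²·°F·h/BTU
Q = 436 × 35.1 / 14.51 = 1055 BTU/h

1050 BTU/h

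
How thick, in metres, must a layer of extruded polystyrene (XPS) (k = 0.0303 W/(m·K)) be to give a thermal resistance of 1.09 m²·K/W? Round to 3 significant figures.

L = R·k = 1.09 × 0.0303 = 0.03303 m

0.0330 m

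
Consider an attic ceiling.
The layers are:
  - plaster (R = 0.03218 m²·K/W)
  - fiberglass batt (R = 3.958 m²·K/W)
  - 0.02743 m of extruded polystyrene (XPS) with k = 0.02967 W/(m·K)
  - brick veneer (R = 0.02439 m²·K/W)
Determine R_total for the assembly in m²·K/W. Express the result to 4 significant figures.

4.939 m²·K/W

0.02743/0.02967 = 0.9245
R_total = 0.03218 + 3.958 + 0.9245 + 0.02439 = 4.9391 m²·K/W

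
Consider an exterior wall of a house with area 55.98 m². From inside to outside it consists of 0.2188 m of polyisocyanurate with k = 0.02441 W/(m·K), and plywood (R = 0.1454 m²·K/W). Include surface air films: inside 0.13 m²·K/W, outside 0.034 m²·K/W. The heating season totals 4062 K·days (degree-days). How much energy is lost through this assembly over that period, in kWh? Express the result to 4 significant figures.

0.2188/0.02441 = 8.9635
R_total = 0.13 + 8.9635 + 0.1454 + 0.034 = 9.2729 m²·K/W
E = A × HDD × 24 / R / 1000 = 55.98 × 4062 × 24 / 9.2729 / 1000 = 588.53 kWh

588.5 kWh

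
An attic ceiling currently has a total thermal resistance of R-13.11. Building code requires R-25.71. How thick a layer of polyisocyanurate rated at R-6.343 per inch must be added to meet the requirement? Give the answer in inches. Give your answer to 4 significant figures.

ΔR = 25.71 − 13.11 = 12.6 ft²·°F·h/BTU
L = ΔR / (R/in) = 12.6/6.343 = 1.9864 in

1.986 in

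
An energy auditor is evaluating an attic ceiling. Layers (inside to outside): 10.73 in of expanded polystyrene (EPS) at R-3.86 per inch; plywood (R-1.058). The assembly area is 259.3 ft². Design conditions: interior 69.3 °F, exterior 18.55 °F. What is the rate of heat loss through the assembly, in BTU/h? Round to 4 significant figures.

309.8 BTU/h

10.73 × 3.86 = 41.418
R_total = 41.418 + 1.058 = 42.476 ft²·°F·h/BTU
Q = A·ΔT/R = 259.3 × (69.3 − 18.55) / 42.476 = 309.81 BTU/h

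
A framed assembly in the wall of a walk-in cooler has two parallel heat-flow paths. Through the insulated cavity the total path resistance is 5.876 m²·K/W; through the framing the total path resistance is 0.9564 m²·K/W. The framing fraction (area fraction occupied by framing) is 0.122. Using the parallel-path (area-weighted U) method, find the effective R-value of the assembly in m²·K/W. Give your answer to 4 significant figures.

3.610 m²·K/W

U_eff = 0.878/5.876 + 0.122/0.9564 = 0.14942 + 0.12756 = 0.27698
R_eff = 1/U_eff = 3.6103 m²·K/W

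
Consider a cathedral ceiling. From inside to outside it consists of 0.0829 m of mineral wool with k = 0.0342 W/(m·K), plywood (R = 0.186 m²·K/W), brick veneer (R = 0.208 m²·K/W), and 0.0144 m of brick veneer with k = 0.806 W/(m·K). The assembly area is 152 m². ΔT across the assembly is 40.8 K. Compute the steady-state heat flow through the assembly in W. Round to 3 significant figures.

2190 W

0.0829/0.0342 = 2.424
0.0144/0.806 = 0.01787
R_total = 2.424 + 0.186 + 0.208 + 0.01787 = 2.836 m²·K/W
Q = A·ΔT/R = 152 × 40.8 / 2.836 = 2187 W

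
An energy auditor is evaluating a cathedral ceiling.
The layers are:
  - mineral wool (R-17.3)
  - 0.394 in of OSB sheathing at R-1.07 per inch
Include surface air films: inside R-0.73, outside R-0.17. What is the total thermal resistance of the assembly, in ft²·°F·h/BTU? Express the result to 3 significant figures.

0.394 × 1.07 = 0.4216
R_total = 0.73 + 17.3 + 0.4216 + 0.17 = 18.62 ft²·°F·h/BTU

18.6 ft²·°F·h/BTU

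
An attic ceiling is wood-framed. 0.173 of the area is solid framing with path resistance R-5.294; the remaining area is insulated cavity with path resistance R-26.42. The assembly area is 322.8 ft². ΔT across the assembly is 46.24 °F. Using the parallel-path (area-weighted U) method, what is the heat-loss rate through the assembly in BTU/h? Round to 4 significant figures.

U_eff = 0.827/26.42 + 0.173/5.294 = 0.031302 + 0.032679 = 0.063981
R_eff = 1/U_eff = 15.63 ft²·°F·h/BTU
Q = 322.8 × 46.24 / 15.63 = 954.99 BTU/h

955.0 BTU/h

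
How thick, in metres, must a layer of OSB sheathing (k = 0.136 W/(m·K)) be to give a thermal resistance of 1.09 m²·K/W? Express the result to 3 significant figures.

L = R·k = 1.09 × 0.136 = 0.1482 m

0.148 m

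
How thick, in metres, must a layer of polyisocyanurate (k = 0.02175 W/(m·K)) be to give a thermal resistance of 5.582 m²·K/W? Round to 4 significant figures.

0.1214 m

L = R·k = 5.582 × 0.02175 = 0.12141 m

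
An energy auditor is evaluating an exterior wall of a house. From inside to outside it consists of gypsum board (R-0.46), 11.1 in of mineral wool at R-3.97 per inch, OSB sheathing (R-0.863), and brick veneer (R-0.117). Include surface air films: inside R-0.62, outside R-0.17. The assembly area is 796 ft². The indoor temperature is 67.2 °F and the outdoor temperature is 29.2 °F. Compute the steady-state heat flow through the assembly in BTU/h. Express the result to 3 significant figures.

653 BTU/h

11.1 × 3.97 = 44.07
R_total = 0.62 + 0.46 + 44.07 + 0.863 + 0.117 + 0.17 = 46.3 ft²·°F·h/BTU
Q = A·ΔT/R = 796 × (67.2 − 29.2) / 46.3 = 653.3 BTU/h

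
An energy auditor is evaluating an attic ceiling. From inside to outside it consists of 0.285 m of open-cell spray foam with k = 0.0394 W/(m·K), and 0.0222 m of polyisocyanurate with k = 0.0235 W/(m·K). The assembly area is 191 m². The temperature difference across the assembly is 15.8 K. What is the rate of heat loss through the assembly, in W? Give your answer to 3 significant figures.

0.285/0.0394 = 7.234
0.0222/0.0235 = 0.9447
R_total = 7.234 + 0.9447 = 8.178 m²·K/W
Q = A·ΔT/R = 191 × 15.8 / 8.178 = 369 W

369 W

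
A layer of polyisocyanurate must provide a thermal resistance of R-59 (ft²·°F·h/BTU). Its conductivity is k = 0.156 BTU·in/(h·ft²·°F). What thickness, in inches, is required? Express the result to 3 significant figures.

9.20 in

L = R × k = 59 × 0.156 = 9.204 in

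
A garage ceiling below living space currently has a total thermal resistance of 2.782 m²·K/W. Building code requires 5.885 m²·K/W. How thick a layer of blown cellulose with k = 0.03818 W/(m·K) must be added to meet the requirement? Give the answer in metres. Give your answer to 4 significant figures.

ΔR = 5.885 − 2.782 = 3.103 m²·K/W
L = ΔR × k = 3.103 × 0.03818 = 0.11847 m

0.1185 m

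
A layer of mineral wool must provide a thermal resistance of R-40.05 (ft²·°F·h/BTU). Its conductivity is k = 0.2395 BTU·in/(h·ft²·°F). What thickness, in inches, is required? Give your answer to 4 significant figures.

9.592 in

L = R × k = 40.05 × 0.2395 = 9.592 in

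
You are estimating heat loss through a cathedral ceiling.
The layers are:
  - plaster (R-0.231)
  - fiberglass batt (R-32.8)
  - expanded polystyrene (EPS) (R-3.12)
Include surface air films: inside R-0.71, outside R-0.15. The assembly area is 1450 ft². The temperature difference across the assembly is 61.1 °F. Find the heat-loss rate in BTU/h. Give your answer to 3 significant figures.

R_total = 0.71 + 0.231 + 32.8 + 3.12 + 0.15 = 37.01 ft²·°F·h/BTU
Q = A·ΔT/R = 1450 × 61.1 / 37.01 = 2394 BTU/h

2390 BTU/h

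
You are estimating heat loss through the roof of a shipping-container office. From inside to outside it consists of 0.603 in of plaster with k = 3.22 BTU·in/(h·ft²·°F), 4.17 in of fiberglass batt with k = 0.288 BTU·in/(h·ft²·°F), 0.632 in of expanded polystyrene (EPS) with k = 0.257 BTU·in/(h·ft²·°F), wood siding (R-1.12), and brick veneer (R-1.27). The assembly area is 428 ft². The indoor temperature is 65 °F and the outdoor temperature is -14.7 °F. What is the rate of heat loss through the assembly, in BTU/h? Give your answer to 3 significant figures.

0.603/3.22 = 0.1873
4.17/0.288 = 14.48
0.632/0.257 = 2.459
R_total = 0.1873 + 14.48 + 2.459 + 1.12 + 1.27 = 19.52 ft²·°F·h/BTU
Q = A·ΔT/R = 428 × (65 − (-14.7)) / 19.52 = 1748 BTU/h

1750 BTU/h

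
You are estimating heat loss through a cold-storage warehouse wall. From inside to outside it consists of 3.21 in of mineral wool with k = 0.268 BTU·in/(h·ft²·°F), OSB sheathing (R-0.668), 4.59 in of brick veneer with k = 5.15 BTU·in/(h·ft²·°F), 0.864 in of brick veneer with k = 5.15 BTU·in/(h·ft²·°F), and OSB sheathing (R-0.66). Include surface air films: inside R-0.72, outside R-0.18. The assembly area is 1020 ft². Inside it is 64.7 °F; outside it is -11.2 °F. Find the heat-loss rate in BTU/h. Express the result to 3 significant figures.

3.21/0.268 = 11.98
4.59/5.15 = 0.8913
0.864/5.15 = 0.1678
R_total = 0.72 + 11.98 + 0.668 + 0.8913 + 0.1678 + 0.66 + 0.18 = 15.26 ft²·°F·h/BTU
Q = A·ΔT/R = 1020 × (64.7 − (-11.2)) / 15.26 = 5072 BTU/h

5070 BTU/h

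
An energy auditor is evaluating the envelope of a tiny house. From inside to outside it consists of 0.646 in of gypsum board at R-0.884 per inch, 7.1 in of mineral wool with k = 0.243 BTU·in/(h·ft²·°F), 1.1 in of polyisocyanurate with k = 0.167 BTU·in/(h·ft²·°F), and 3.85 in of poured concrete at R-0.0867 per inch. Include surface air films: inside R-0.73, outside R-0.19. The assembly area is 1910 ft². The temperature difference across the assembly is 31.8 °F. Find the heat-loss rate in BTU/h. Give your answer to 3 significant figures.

0.646 × 0.884 = 0.5711
7.1/0.243 = 29.22
1.1/0.167 = 6.587
3.85 × 0.0867 = 0.3338
R_total = 0.73 + 0.5711 + 29.22 + 6.587 + 0.3338 + 0.19 = 37.63 ft²·°F·h/BTU
Q = A·ΔT/R = 1910 × 31.8 / 37.63 = 1614 BTU/h

1610 BTU/h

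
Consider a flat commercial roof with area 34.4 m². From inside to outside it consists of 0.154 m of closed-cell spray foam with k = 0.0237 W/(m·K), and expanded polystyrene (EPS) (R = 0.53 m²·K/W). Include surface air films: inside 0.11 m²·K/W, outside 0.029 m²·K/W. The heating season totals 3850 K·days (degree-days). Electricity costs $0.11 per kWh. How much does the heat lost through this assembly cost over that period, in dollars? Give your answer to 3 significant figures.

0.154/0.0237 = 6.498
R_total = 0.11 + 6.498 + 0.53 + 0.029 = 7.167 m²·K/W
E = A × HDD × 24 / R / 1000 = 34.4 × 3850 × 24 / 7.167 / 1000 = 443.5 kWh
Cost = 443.5 × 0.11 = $48.79

48.8 dollars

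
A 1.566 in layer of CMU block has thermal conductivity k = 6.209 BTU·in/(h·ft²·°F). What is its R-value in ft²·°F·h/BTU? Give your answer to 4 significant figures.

R = L/k = 1.566/6.209 = 0.25221 ft²·°F·h/BTU

0.2522 ft²·°F·h/BTU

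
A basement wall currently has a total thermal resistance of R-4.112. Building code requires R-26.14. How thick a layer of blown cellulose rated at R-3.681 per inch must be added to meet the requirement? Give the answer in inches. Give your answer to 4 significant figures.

5.984 in

ΔR = 26.14 − 4.112 = 22.028 ft²·°F·h/BTU
L = ΔR / (R/in) = 22.028/3.681 = 5.9842 in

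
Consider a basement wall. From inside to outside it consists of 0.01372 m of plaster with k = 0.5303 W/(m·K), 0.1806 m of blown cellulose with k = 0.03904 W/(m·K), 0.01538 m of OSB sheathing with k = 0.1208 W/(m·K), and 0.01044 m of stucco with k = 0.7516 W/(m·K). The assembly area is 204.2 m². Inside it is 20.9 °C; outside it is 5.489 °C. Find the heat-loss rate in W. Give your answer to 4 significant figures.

0.01372/0.5303 = 0.025872
0.1806/0.03904 = 4.626
0.01538/0.1208 = 0.12732
0.01044/0.7516 = 0.01389
R_total = 0.025872 + 4.626 + 0.12732 + 0.01389 = 4.7931 m²·K/W
Q = A·ΔT/R = 204.2 × (20.9 − 5.489) / 4.7931 = 656.55 W

656.6 W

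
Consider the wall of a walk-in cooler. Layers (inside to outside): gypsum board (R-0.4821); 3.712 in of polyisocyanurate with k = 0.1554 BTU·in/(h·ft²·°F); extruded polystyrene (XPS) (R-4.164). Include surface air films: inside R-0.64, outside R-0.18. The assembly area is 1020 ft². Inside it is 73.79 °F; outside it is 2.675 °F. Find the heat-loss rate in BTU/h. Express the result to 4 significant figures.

3.712/0.1554 = 23.887
R_total = 0.64 + 0.4821 + 23.887 + 4.164 + 0.18 = 29.353 ft²·°F·h/BTU
Q = A·ΔT/R = 1020 × (73.79 − 2.675) / 29.353 = 2471.2 BTU/h

2471 BTU/h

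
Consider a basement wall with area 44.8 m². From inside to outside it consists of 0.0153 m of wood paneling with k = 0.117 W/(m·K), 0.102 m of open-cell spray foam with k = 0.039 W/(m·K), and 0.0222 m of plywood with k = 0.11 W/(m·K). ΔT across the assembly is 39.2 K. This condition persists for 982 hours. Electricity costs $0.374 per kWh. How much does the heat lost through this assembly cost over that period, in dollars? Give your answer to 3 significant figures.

0.0153/0.117 = 0.1308
0.102/0.039 = 2.615
0.0222/0.11 = 0.2018
R_total = 0.1308 + 2.615 + 0.2018 = 2.948 m²·K/W
Q = 44.8 × 39.2 / 2.948 = 595.7 W
E = 595.7 W × 982 h / 1000 = 585 kWh
Cost = 585 × 0.374 = $218.8

219 dollars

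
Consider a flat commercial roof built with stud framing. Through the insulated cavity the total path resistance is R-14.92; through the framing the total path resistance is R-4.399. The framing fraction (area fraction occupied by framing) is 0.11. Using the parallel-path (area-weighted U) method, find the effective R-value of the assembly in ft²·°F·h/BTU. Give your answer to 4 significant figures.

11.81 ft²·°F·h/BTU

U_eff = 0.89/14.92 + 0.11/4.399 = 0.059651 + 0.025006 = 0.084657
R_eff = 1/U_eff = 11.812 ft²·°F·h/BTU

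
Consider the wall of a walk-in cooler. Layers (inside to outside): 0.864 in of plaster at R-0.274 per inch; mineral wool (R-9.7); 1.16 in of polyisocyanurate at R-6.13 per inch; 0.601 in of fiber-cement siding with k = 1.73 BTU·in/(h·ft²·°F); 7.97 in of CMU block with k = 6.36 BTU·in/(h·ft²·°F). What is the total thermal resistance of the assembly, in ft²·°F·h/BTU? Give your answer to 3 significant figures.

0.864 × 0.274 = 0.2367
1.16 × 6.13 = 7.111
0.601/1.73 = 0.3474
7.97/6.36 = 1.253
R_total = 0.2367 + 9.7 + 7.111 + 0.3474 + 1.253 = 18.65 ft²·°F·h/BTU

18.6 ft²·°F·h/BTU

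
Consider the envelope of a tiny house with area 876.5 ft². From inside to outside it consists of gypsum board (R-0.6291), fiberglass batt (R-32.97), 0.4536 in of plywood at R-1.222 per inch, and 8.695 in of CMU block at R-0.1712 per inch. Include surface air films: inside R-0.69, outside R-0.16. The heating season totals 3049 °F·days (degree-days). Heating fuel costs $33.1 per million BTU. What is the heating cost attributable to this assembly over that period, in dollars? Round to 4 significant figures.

58.18 dollars

0.4536 × 1.222 = 0.5543
8.695 × 0.1712 = 1.4886
R_total = 0.69 + 0.6291 + 32.97 + 0.5543 + 1.4886 + 0.16 = 36.492 ft²·°F·h/BTU
E = A × HDD × 24 / R = 876.5 × 3049 × 24 / 36.492 = 1757600 BTU
Cost = 1757600/10⁶ × 33.1 = $58.177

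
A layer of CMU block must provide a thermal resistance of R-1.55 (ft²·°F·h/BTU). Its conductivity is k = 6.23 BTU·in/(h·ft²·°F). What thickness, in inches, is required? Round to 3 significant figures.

9.66 in

L = R × k = 1.55 × 6.23 = 9.657 in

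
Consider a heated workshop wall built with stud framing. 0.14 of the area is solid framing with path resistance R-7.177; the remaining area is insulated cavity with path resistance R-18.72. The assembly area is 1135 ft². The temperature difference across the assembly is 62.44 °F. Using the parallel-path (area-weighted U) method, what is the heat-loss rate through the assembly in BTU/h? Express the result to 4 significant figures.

4638 BTU/h

U_eff = 0.86/18.72 + 0.14/7.177 = 0.04594 + 0.019507 = 0.065447
R_eff = 1/U_eff = 15.28 ft²·°F·h/BTU
Q = 1135 × 62.44 / 15.28 = 4638.2 BTU/h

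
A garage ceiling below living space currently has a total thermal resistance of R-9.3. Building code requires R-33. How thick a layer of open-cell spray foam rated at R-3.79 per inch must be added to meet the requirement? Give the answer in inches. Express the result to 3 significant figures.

6.25 in

ΔR = 33 − 9.3 = 23.7 ft²·°F·h/BTU
L = ΔR / (R/in) = 23.7/3.79 = 6.253 in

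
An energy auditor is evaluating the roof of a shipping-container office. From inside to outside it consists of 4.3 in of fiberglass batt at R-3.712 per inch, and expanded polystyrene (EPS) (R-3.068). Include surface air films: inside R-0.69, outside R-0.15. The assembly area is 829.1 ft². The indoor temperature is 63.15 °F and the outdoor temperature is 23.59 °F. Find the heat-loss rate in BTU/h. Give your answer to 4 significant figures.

1651 BTU/h

4.3 × 3.712 = 15.962
R_total = 0.69 + 15.962 + 3.068 + 0.15 = 19.87 ft²·°F·h/BTU
Q = A·ΔT/R = 829.1 × (63.15 − 23.59) / 19.87 = 1650.7 BTU/h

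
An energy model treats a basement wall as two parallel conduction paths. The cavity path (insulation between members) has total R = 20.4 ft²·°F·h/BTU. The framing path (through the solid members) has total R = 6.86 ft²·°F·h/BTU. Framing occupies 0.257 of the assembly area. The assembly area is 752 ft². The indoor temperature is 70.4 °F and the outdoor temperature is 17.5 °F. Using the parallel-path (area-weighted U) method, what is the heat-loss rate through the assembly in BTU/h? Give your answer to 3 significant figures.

2940 BTU/h

U_eff = 0.743/20.4 + 0.257/6.86 = 0.03642 + 0.03746 = 0.07389
R_eff = 1/U_eff = 13.53 ft²·°F·h/BTU
Q = 752 × (70.4 − 17.5) / 13.53 = 2939 BTU/h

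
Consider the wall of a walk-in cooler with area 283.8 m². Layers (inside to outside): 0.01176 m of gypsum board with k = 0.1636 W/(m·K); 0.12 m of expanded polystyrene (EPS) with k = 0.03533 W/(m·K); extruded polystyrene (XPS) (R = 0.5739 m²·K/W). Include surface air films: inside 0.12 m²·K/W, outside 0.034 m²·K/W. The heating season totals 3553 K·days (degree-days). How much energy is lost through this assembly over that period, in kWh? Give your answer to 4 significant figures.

5767 kWh

0.01176/0.1636 = 0.071883
0.12/0.03533 = 3.3965
R_total = 0.12 + 0.071883 + 3.3965 + 0.5739 + 0.034 = 4.1963 m²·K/W
E = A × HDD × 24 / R / 1000 = 283.8 × 3553 × 24 / 4.1963 / 1000 = 5767 kWh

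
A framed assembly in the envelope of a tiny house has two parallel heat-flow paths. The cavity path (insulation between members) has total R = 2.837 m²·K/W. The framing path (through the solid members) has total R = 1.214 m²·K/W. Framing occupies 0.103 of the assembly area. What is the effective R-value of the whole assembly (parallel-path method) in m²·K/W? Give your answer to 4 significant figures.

2.494 m²·K/W

U_eff = 0.897/2.837 + 0.103/1.214 = 0.31618 + 0.084843 = 0.40102
R_eff = 1/U_eff = 2.4936 m²·K/W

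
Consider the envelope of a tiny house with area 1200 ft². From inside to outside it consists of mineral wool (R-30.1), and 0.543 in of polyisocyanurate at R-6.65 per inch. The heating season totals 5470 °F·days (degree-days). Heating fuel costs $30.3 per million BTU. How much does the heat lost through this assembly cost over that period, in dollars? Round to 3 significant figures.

142 dollars

0.543 × 6.65 = 3.611
R_total = 30.1 + 3.611 = 33.71 ft²·°F·h/BTU
E = A × HDD × 24 / R = 1200 × 5470 × 24 / 33.71 = 4673000 BTU
Cost = 4673000/10⁶ × 30.3 = $141.6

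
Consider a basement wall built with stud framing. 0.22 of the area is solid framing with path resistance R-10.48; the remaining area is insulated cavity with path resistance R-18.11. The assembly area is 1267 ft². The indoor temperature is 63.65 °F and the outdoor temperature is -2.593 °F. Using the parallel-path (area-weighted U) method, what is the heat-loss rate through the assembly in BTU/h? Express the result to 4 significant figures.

U_eff = 0.78/18.11 + 0.22/10.48 = 0.04307 + 0.020992 = 0.064062
R_eff = 1/U_eff = 15.61 ft²·°F·h/BTU
Q = 1267 × (63.65 − (-2.593)) / 15.61 = 5376.8 BTU/h

5377 BTU/h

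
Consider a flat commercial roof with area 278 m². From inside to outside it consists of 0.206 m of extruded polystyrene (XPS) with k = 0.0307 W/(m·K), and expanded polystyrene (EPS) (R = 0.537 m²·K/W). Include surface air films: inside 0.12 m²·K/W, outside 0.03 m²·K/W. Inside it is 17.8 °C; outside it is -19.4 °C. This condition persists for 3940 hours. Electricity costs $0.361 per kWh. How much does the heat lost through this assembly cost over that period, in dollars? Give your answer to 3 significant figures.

0.206/0.0307 = 6.71
R_total = 0.12 + 6.71 + 0.537 + 0.03 = 7.397 m²·K/W
Q = 278 × (17.8 − (-19.4)) / 7.397 = 1398 W
E = 1398 W × 3940 h / 1000 = 5508 kWh
Cost = 5508 × 0.361 = $1989

1990 dollars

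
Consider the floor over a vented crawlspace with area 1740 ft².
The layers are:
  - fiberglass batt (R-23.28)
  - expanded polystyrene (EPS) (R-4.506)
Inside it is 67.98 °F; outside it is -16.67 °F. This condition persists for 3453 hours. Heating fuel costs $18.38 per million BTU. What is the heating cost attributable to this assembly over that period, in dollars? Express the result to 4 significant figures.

336.4 dollars

R_total = 23.28 + 4.506 = 27.786 ft²·°F·h/BTU
Q = 1740 × (67.98 − (-16.67)) / 27.786 = 5300.9 BTU/h
E = 5300.9 × 3453 = 18304000 BTU
Cost = 18304000/10⁶ × 18.38 = $336.43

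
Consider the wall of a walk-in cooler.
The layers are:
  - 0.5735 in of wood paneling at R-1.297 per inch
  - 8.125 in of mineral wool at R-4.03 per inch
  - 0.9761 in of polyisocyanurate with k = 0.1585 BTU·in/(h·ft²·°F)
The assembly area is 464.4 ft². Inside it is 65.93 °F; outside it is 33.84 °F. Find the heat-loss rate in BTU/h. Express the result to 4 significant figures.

0.5735 × 1.297 = 0.74383
8.125 × 4.03 = 32.744
0.9761/0.1585 = 6.1584
R_total = 0.74383 + 32.744 + 6.1584 = 39.646 ft²·°F·h/BTU
Q = A·ΔT/R = 464.4 × (65.93 − 33.84) / 39.646 = 375.89 BTU/h

375.9 BTU/h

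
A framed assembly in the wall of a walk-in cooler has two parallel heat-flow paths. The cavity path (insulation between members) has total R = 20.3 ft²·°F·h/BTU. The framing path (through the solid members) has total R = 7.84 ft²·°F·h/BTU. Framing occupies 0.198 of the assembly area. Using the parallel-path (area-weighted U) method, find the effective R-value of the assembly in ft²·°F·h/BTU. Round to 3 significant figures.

15.4 ft²·°F·h/BTU

U_eff = 0.802/20.3 + 0.198/7.84 = 0.03951 + 0.02526 = 0.06476
R_eff = 1/U_eff = 15.44 ft²·°F·h/BTU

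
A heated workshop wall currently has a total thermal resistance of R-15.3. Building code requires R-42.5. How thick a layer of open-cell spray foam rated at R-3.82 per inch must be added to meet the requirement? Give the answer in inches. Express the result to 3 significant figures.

ΔR = 42.5 − 15.3 = 27.2 ft²·°F·h/BTU
L = ΔR / (R/in) = 27.2/3.82 = 7.12 in

7.12 in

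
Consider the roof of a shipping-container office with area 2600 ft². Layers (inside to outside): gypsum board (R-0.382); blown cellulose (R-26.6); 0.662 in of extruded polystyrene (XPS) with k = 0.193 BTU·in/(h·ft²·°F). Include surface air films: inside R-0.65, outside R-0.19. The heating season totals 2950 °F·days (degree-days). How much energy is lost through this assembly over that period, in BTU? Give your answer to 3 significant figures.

0.662/0.193 = 3.43
R_total = 0.65 + 0.382 + 26.6 + 3.43 + 0.19 = 31.25 ft²·°F·h/BTU
E = A × HDD × 24 / R = 2600 × 2950 × 24 / 31.25 = 5890000 BTU

5890000 BTU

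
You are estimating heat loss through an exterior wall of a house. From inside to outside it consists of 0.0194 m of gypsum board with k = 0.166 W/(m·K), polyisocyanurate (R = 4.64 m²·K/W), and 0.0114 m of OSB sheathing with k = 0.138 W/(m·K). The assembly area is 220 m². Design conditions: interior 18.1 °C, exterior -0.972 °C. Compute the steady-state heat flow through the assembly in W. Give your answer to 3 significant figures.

0.0194/0.166 = 0.1169
0.0114/0.138 = 0.08261
R_total = 0.1169 + 4.64 + 0.08261 = 4.839 m²·K/W
Q = A·ΔT/R = 220 × (18.1 − (-0.972)) / 4.839 = 867 W

867 W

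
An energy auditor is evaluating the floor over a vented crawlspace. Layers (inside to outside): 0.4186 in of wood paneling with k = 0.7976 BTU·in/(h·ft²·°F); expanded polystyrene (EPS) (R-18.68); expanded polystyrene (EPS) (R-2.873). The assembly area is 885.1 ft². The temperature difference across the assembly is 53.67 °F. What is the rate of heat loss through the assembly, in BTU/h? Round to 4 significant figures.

2152 BTU/h

0.4186/0.7976 = 0.52482
R_total = 0.52482 + 18.68 + 2.873 = 22.078 ft²·°F·h/BTU
Q = A·ΔT/R = 885.1 × 53.67 / 22.078 = 2151.6 BTU/h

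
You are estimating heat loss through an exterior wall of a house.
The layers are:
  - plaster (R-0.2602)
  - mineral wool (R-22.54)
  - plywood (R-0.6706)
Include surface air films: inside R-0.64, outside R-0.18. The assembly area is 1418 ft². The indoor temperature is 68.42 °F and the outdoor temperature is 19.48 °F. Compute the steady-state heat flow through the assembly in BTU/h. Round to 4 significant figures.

R_total = 0.64 + 0.2602 + 22.54 + 0.6706 + 0.18 = 24.291 ft²·°F·h/BTU
Q = A·ΔT/R = 1418 × (68.42 − 19.48) / 24.291 = 2856.9 BTU/h

2857 BTU/h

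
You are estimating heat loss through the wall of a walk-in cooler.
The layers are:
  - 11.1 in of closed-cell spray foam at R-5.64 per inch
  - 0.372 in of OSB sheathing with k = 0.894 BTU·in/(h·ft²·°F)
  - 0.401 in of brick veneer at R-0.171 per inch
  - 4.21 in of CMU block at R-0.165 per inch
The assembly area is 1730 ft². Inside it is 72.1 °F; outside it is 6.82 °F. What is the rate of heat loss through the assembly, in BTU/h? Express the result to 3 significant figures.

11.1 × 5.64 = 62.6
0.372/0.894 = 0.4161
0.401 × 0.171 = 0.06857
4.21 × 0.165 = 0.6946
R_total = 62.6 + 0.4161 + 0.06857 + 0.6946 = 63.78 ft²·°F·h/BTU
Q = A·ΔT/R = 1730 × (72.1 − 6.82) / 63.78 = 1771 BTU/h

1770 BTU/h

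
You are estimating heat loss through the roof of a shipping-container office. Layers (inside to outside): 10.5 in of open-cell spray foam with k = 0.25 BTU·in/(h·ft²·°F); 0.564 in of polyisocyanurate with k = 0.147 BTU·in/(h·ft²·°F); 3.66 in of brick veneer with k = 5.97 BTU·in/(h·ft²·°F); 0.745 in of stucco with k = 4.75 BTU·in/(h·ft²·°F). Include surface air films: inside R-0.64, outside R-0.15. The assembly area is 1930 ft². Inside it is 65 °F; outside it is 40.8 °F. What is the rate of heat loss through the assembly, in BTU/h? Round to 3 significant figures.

985 BTU/h

10.5/0.25 = 42
0.564/0.147 = 3.837
3.66/5.97 = 0.6131
0.745/4.75 = 0.1568
R_total = 0.64 + 42 + 3.837 + 0.6131 + 0.1568 + 0.15 = 47.4 ft²·°F·h/BTU
Q = A·ΔT/R = 1930 × (65 − 40.8) / 47.4 = 985.4 BTU/h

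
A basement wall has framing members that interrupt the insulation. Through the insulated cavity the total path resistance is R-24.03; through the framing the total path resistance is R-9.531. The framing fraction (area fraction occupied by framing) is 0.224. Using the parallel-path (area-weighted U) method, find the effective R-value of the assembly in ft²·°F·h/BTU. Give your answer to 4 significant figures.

U_eff = 0.776/24.03 + 0.224/9.531 = 0.032293 + 0.023502 = 0.055795
R_eff = 1/U_eff = 17.923 ft²·°F·h/BTU

17.92 ft²·°F·h/BTU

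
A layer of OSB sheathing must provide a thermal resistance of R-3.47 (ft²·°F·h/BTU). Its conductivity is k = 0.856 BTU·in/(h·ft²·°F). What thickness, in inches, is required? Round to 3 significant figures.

2.97 in

L = R × k = 3.47 × 0.856 = 2.97 in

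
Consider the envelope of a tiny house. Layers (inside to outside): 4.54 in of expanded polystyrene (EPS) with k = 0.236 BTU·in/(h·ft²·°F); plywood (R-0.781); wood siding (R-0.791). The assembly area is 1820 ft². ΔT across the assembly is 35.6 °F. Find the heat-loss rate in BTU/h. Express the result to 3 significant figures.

4.54/0.236 = 19.24
R_total = 19.24 + 0.781 + 0.791 = 20.81 ft²·°F·h/BTU
Q = A·ΔT/R = 1820 × 35.6 / 20.81 = 3114 BTU/h

3110 BTU/h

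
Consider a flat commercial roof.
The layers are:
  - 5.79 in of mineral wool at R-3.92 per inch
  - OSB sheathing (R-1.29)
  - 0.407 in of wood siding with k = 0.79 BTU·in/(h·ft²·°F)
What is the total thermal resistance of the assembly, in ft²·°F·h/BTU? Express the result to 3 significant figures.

5.79 × 3.92 = 22.7
0.407/0.79 = 0.5152
R_total = 22.7 + 1.29 + 0.5152 = 24.5 ft²·°F·h/BTU

24.5 ft²·°F·h/BTU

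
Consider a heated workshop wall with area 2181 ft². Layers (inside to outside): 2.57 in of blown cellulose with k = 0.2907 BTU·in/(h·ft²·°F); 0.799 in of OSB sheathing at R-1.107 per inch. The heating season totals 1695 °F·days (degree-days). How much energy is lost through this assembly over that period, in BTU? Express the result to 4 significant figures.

2.57/0.2907 = 8.8407
0.799 × 1.107 = 0.88449
R_total = 8.8407 + 0.88449 = 9.7252 ft²·°F·h/BTU
E = A × HDD × 24 / R = 2181 × 1695 × 24 / 9.7252 = 9123000 BTU

9123000 BTU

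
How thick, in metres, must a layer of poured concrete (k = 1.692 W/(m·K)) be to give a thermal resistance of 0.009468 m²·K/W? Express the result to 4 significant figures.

0.01602 m

L = R·k = 0.009468 × 1.692 = 0.01602 m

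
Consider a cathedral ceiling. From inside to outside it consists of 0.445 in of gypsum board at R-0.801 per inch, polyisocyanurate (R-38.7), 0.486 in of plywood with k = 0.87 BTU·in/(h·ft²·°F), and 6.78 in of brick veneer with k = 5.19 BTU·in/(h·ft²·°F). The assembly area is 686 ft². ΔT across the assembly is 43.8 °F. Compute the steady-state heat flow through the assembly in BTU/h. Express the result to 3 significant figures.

0.445 × 0.801 = 0.3564
0.486/0.87 = 0.5586
6.78/5.19 = 1.306
R_total = 0.3564 + 38.7 + 0.5586 + 1.306 = 40.92 ft²·°F·h/BTU
Q = A·ΔT/R = 686 × 43.8 / 40.92 = 734.3 BTU/h

734 BTU/h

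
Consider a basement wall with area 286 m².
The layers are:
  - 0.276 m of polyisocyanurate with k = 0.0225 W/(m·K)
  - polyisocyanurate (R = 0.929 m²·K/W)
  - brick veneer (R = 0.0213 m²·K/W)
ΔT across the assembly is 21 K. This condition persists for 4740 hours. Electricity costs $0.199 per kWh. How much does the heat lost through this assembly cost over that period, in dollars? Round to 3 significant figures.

0.276/0.0225 = 12.27
R_total = 12.27 + 0.929 + 0.0213 = 13.22 m²·K/W
Q = 286 × 21 / 13.22 = 454.4 W
E = 454.4 W × 4740 h / 1000 = 2154 kWh
Cost = 2154 × 0.199 = $428.6

429 dollars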